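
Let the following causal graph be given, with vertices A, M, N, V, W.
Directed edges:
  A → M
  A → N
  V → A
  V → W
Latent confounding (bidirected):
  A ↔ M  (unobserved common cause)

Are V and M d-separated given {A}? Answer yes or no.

No — V and M are d-connected given {A}.

Bayes-Ball from V | {A} reaches {M,W}.
M ∈ reach(V|{A}) ⇒ V ⊥̸ M | {A}.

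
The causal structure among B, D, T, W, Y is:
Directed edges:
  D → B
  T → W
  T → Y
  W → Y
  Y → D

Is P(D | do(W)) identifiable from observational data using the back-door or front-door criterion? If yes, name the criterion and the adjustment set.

P(D|do(W)): backdoor, adjust for {T}.

desc(W)\{W}={B,D,Y}; candidates ⊆ {T}.
size 0: {}; under {} W still reaches {B,D,T,Y} ∋ D.
{T}: W⊥D given {T} in G with W→· removed — back-door holds.
P(D|do(W)) = Σ_{T} P(D|W,T)·P(T).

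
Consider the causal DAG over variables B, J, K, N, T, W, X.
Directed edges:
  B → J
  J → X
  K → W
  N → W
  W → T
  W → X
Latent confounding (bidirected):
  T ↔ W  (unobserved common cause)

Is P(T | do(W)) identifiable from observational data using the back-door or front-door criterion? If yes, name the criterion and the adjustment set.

P(T|do(W)): not identifiable (no BD/FD set).

desc(W)\{W}={T,X}; candidates ⊆ {B,J,K,N}.
W↔T: latent back-door arc(s) into W.
size 0: {}; under {} W still reaches {K,N,T} ∋ T.
size 1: {B}, {J}, {K} …(+1); under {B} W still reaches {K,N,T} ∋ T.
size 2: {B,J}, {B,K}, {B,N} …(+3); under {B,J} W still reaches {K,N,T} ∋ T.
W↔T cannot be blocked by any observed set — no back-door set.
No mediator lies on a directed W→…→T path.
Neither criterion identifies P(T|do(W)) in this graph.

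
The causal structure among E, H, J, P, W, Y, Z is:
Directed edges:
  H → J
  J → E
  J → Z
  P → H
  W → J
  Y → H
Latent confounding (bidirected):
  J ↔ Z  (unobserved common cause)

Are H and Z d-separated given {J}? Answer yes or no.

No — H and Z are d-connected given {J}.

Bayes-Ball from H | {J} reaches {P,W,Y,Z}.
Z ∈ reach(H|{J}) ⇒ H ⊥̸ Z | {J}.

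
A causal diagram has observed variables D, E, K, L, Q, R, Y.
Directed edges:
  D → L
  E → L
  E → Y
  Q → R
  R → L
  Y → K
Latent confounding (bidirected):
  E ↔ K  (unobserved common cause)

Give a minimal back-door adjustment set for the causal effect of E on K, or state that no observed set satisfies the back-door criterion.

E→K: no observed back-door set.

desc(E)\{E}={K,L,Y}; candidates ⊆ {D,Q,R}.
E↔K: latent back-door arc(s) into E.
size 0: {}; under {} E still reaches {K} ∋ K.
size 1: {D}, {Q}, {R}; under {D} E still reaches {K} ∋ K.
size 2: {D,Q}, {D,R}, {Q,R}; under {D,Q} E still reaches {K} ∋ K.
E↔K cannot be blocked by any observed set — no back-door set.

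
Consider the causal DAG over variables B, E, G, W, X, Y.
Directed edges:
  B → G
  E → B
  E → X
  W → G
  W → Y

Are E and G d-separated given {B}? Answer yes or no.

Yes — E ⊥ G | {B}.

Bayes-Ball from E | {B} reaches {X}.
G ∉ reach(E|{B}) ⇒ E ⊥ G | {B}.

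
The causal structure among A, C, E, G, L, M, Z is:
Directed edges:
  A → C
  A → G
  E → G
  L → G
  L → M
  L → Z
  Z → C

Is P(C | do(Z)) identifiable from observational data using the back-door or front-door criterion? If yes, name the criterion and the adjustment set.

desc(Z)\{Z}={C}; candidates ⊆ {A,E,G,L,M}.
∅: Z⊥C given ∅ in G with Z→· removed — back-door holds.
P(C|do(Z)) = P(C|Z) — no adjustment needed.

P(C|do(Z)): backdoor, adjust for ∅.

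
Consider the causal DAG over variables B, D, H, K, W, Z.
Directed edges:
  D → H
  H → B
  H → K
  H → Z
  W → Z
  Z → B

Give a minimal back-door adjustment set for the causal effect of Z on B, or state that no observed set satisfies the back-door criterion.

desc(Z)\{Z}={B}; candidates ⊆ {D,H,K,W}.
size 0: {}; under {} Z still reaches {B,D,H,K,W} ∋ B.
{H}: Z⊥B given {H} in G with Z→· removed — back-door holds.

Z→B: minimal back-door set {H}.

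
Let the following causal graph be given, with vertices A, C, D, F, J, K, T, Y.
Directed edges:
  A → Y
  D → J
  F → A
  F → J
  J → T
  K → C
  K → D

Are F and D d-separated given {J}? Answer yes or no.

Bayes-Ball from F | {J} reaches {A,C,D,K,Y}.
D ∈ reach(F|{J}) ⇒ F ⊥̸ D | {J}.

No — F and D are d-connected given {J}.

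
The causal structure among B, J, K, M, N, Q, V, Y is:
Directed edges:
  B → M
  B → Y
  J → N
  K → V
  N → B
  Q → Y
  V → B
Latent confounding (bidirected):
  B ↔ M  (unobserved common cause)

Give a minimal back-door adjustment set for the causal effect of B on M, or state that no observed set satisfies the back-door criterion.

B→M: no observed back-door set.

desc(B)\{B}={M,Y}; candidates ⊆ {J,K,N,Q,V}.
B↔M: latent back-door arc(s) into B.
size 0: {}; under {} B still reaches {J,K,M,N,V} ∋ M.
size 1: {J}, {K}, {N} …(+2); under {J} B still reaches {K,M,N,V} ∋ M.
size 2: {J,K}, {J,N}, {J,Q} …(+7); under {J,K} B still reaches {M,N,V} ∋ M.
B↔M cannot be blocked by any observed set — no back-door set.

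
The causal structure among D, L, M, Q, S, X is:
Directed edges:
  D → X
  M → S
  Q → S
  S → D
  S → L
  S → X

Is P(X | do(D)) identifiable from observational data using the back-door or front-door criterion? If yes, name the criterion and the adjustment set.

P(X|do(D)): backdoor, adjust for {S}.

desc(D)\{D}={X}; candidates ⊆ {L,M,Q,S}.
size 0: {}; under {} D still reaches {L,M,Q,S,X} ∋ X.
{S}: D⊥X given {S} in G with D→· removed — back-door holds.
P(X|do(D)) = Σ_{S} P(X|D,S)·P(S).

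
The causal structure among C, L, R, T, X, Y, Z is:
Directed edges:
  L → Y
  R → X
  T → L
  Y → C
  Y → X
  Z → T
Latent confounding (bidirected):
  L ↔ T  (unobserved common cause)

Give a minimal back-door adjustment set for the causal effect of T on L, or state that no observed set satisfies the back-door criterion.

desc(T)\{T}={C,L,X,Y}; candidates ⊆ {R,Z}.
T↔L: latent back-door arc(s) into T.
size 0: {}; under {} T still reaches {C,L,X,Y,Z} ∋ L.
size 1: {R}, {Z}; under {R} T still reaches {C,L,X,Y,Z} ∋ L.
size 2: {R,Z}; under {R,Z} T still reaches {C,L,X,Y} ∋ L.
T↔L cannot be blocked by any observed set — no back-door set.

T→L: no observed back-door set.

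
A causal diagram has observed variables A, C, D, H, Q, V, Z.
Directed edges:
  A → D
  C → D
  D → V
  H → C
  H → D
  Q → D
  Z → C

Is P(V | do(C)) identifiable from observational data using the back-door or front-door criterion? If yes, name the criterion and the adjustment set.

desc(C)\{C}={D,V}; candidates ⊆ {A,H,Q,Z}.
size 0: {}; under {} C still reaches {D,H,V,Z} ∋ V.
{H}: C⊥V given {H} in G with C→· removed — back-door holds.
P(V|do(C)) = Σ_{H} P(V|C,H)·P(H).

P(V|do(C)): backdoor, adjust for {H}.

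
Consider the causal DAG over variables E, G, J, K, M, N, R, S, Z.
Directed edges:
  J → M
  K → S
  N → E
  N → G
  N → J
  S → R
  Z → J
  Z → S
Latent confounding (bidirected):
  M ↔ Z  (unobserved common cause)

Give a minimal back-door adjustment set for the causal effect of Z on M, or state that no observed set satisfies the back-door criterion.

desc(Z)\{Z}={J,M,R,S}; candidates ⊆ {E,G,K,N}.
Z↔M: latent back-door arc(s) into Z.
size 0: {}; under {} Z still reaches {M} ∋ M.
size 1: {E}, {G}, {K} …(+1); under {E} Z still reaches {M} ∋ M.
size 2: {E,G}, {E,K}, {E,N} …(+3); under {E,G} Z still reaches {M} ∋ M.
Z↔M cannot be blocked by any observed set — no back-door set.

Z→M: no observed back-door set.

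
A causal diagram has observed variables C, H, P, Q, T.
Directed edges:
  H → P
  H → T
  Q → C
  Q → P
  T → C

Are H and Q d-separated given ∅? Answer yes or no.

Yes — H ⊥ Q | ∅.

Bayes-Ball from H | ∅ reaches {C,P,T}.
Q ∉ reach(H|∅) ⇒ H ⊥ Q | ∅.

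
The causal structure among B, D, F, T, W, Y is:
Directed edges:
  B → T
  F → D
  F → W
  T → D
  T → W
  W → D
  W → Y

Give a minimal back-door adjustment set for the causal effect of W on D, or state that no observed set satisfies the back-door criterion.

desc(W)\{W}={D,Y}; candidates ⊆ {B,F,T}.
size 0: {}; under {} W still reaches {B,D,F,T} ∋ D.
size 1: {B}, {F}, {T}; under {B} W still reaches {D,F,T} ∋ D.
{F,T}: W⊥D given {F,T} in G with W→· removed — back-door holds.

W→D: minimal back-door set {F, T}.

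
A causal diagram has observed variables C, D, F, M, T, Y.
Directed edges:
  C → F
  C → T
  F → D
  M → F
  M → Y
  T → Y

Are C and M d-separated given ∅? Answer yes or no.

Bayes-Ball from C | ∅ reaches {D,F,T,Y}.
M ∉ reach(C|∅) ⇒ C ⊥ M | ∅.

Yes — C ⊥ M | ∅.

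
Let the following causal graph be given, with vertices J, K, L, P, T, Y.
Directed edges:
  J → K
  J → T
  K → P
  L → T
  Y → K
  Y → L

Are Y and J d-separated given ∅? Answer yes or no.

Bayes-Ball from Y | ∅ reaches {K,L,P,T}.
J ∉ reach(Y|∅) ⇒ Y ⊥ J | ∅.

Yes — Y ⊥ J | ∅.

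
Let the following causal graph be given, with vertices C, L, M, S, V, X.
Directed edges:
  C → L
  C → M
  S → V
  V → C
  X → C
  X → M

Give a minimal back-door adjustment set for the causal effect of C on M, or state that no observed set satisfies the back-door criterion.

C→M: minimal back-door set {X}.

desc(C)\{C}={L,M}; candidates ⊆ {S,V,X}.
size 0: {}; under {} C still reaches {M,S,V,X} ∋ M.
{X}: C⊥M given {X} in G with C→· removed — back-door holds.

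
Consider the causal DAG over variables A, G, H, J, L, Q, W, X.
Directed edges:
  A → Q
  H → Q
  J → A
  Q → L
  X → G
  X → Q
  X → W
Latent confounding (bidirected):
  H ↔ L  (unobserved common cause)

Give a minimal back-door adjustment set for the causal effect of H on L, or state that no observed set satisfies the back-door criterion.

H→L: no observed back-door set.

desc(H)\{H}={L,Q}; candidates ⊆ {A,G,J,W,X}.
H↔L: latent back-door arc(s) into H.
size 0: {}; under {} H still reaches {L} ∋ L.
size 1: {A}, {G}, {J} …(+2); under {A} H still reaches {L} ∋ L.
size 2: {A,G}, {A,J}, {A,W} …(+7); under {A,G} H still reaches {L} ∋ L.
H↔L cannot be blocked by any observed set — no back-door set.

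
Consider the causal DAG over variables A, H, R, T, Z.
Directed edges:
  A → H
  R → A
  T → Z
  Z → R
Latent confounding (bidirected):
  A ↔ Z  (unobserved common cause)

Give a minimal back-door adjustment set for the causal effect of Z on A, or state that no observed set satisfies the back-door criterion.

desc(Z)\{Z}={A,H,R}; candidates ⊆ {T}.
Z↔A: latent back-door arc(s) into Z.
size 0: {}; under {} Z still reaches {A,H,T} ∋ A.
size 1: {T}; under {T} Z still reaches {A,H} ∋ A.
Z↔A cannot be blocked by any observed set — no back-door set.

Z→A: no observed back-door set.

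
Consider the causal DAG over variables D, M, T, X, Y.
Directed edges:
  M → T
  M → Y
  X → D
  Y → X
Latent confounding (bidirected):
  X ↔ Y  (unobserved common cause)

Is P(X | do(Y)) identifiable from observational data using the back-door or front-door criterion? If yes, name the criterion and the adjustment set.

desc(Y)\{Y}={D,X}; candidates ⊆ {M,T}.
Y↔X: latent back-door arc(s) into Y.
size 0: {}; under {} Y still reaches {D,M,T,X} ∋ X.
size 1: {M}, {T}; under {M} Y still reaches {D,X} ∋ X.
size 2: {M,T}; under {M,T} Y still reaches {D,X} ∋ X.
Y↔X cannot be blocked by any observed set — no back-door set.
No mediator lies on a directed Y→…→X path.
Neither criterion identifies P(X|do(Y)) in this graph.

P(X|do(Y)): not identifiable (no BD/FD set).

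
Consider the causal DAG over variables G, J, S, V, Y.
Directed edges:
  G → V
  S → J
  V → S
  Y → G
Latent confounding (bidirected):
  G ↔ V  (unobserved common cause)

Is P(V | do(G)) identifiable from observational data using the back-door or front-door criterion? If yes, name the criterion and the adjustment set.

P(V|do(G)): not identifiable (no BD/FD set).

desc(G)\{G}={J,S,V}; candidates ⊆ {Y}.
G↔V: latent back-door arc(s) into G.
size 0: {}; under {} G still reaches {J,S,V,Y} ∋ V.
size 1: {Y}; under {Y} G still reaches {J,S,V} ∋ V.
G↔V cannot be blocked by any observed set — no back-door set.
No mediator lies on a directed G→…→V path.
Neither criterion identifies P(V|do(G)) in this graph.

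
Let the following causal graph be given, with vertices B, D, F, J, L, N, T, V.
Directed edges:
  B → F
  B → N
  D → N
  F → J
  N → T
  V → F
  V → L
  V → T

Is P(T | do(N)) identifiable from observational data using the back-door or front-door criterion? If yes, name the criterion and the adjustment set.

desc(N)\{N}={T}; candidates ⊆ {B,D,F,J,L,V}.
∅: N⊥T given ∅ in G with N→· removed — back-door holds.
P(T|do(N)) = P(T|N) — no adjustment needed.

P(T|do(N)): backdoor, adjust for ∅.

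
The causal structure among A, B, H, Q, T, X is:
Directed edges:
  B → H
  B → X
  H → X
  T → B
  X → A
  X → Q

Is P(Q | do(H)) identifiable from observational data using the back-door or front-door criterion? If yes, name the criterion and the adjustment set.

P(Q|do(H)): backdoor, adjust for {B}.

desc(H)\{H}={A,Q,X}; candidates ⊆ {B,T}.
size 0: {}; under {} H still reaches {A,B,Q,T,X} ∋ Q.
{B}: H⊥Q given {B} in G with H→· removed — back-door holds.
P(Q|do(H)) = Σ_{B} P(Q|H,B)·P(B).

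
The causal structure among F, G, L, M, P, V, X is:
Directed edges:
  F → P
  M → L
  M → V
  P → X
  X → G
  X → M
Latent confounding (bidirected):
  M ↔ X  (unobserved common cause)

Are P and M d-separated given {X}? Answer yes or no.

No — P and M are d-connected given {X}.

Bayes-Ball from P | {X} reaches {F,L,M,V}.
M ∈ reach(P|{X}) ⇒ P ⊥̸ M | {X}.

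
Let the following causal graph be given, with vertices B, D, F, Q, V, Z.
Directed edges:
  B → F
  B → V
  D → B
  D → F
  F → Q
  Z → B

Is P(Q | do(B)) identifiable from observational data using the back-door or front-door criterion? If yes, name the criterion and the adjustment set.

desc(B)\{B}={F,Q,V}; candidates ⊆ {D,Z}.
size 0: {}; under {} B still reaches {D,F,Q,Z} ∋ Q.
{D}: B⊥Q given {D} in G with B→· removed — back-door holds.
P(Q|do(B)) = Σ_{D} P(Q|B,D)·P(D).

P(Q|do(B)): backdoor, adjust for {D}.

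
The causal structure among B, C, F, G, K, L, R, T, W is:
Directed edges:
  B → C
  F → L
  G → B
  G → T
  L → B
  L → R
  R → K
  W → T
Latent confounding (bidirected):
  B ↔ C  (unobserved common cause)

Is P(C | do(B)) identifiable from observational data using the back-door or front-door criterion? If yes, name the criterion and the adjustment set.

P(C|do(B)): not identifiable (no BD/FD set).

desc(B)\{B}={C}; candidates ⊆ {F,G,K,L,R,T,W}.
B↔C: latent back-door arc(s) into B.
size 0: {}; under {} B still reaches {C,F,G,K,L,R,T} ∋ C.
size 1: {F}, {G}, {K} …(+4); under {F} B still reaches {C,G,K,L,R,T} ∋ C.
size 2: {F,G}, {F,K}, {F,L} …(+18); under {F,G} B still reaches {C,K,L,R} ∋ C.
B↔C cannot be blocked by any observed set — no back-door set.
No mediator lies on a directed B→…→C path.
Neither criterion identifies P(C|do(B)) in this graph.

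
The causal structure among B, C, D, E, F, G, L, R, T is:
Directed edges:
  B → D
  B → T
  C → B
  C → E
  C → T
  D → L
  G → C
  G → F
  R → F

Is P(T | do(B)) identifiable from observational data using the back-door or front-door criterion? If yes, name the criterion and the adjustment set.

P(T|do(B)): backdoor, adjust for {C}.

desc(B)\{B}={D,L,T}; candidates ⊆ {C,E,F,G,R}.
size 0: {}; under {} B still reaches {C,E,F,G,T} ∋ T.
{C}: B⊥T given {C} in G with B→· removed — back-door holds.
P(T|do(B)) = Σ_{C} P(T|B,C)·P(C).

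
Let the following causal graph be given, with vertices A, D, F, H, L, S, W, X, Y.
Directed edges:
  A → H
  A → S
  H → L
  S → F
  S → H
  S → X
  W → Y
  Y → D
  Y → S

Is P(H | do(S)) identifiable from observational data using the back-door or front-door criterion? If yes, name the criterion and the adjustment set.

desc(S)\{S}={F,H,L,X}; candidates ⊆ {A,D,W,Y}.
size 0: {}; under {} S still reaches {A,D,H,L,W,Y} ∋ H.
{A}: S⊥H given {A} in G with S→· removed — back-door holds.
P(H|do(S)) = Σ_{A} P(H|S,A)·P(A).

P(H|do(S)): backdoor, adjust for {A}.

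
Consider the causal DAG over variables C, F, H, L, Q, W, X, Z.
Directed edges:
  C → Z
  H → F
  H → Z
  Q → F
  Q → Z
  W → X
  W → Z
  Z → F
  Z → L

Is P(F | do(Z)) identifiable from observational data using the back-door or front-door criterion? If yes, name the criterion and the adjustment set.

P(F|do(Z)): backdoor, adjust for {H, Q}.

desc(Z)\{Z}={F,L}; candidates ⊆ {C,H,Q,W,X}.
size 0: {}; under {} Z still reaches {C,F,H,Q,W,X} ∋ F.
size 1: {C}, {H}, {Q} …(+2); under {C} Z still reaches {F,H,Q,W,X} ∋ F.
{H,Q}: Z⊥F given {H,Q} in G with Z→· removed — back-door holds.
P(F|do(Z)) = Σ_{H,Q} P(F|Z,H,Q)·P(H,Q).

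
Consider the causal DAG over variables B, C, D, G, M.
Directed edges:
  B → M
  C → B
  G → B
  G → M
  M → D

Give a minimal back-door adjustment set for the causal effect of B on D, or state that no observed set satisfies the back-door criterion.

desc(B)\{B}={D,M}; candidates ⊆ {C,G}.
size 0: {}; under {} B still reaches {C,D,G,M} ∋ D.
{G}: B⊥D given {G} in G with B→· removed — back-door holds.

B→D: minimal back-door set {G}.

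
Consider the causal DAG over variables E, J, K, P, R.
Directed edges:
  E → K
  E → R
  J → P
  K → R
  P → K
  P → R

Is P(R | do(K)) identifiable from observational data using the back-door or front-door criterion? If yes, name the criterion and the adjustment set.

P(R|do(K)): backdoor, adjust for {E, P}.

desc(K)\{K}={R}; candidates ⊆ {E,J,P}.
size 0: {}; under {} K still reaches {E,J,P,R} ∋ R.
size 1: {E}, {J}, {P}; under {E} K still reaches {J,P,R} ∋ R.
{E,P}: K⊥R given {E,P} in G with K→· removed — back-door holds.
P(R|do(K)) = Σ_{E,P} P(R|K,E,P)·P(E,P).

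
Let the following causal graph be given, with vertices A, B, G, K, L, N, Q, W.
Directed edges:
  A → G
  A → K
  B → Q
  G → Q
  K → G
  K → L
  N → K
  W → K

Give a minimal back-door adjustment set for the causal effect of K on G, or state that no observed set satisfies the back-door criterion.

desc(K)\{K}={G,L,Q}; candidates ⊆ {A,B,N,W}.
size 0: {}; under {} K still reaches {A,G,N,Q,W} ∋ G.
{A}: K⊥G given {A} in G with K→· removed — back-door holds.

K→G: minimal back-door set {A}.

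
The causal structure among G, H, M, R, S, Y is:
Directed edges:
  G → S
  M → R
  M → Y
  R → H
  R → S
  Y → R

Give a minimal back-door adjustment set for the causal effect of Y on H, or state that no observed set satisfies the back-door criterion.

desc(Y)\{Y}={H,R,S}; candidates ⊆ {G,M}.
size 0: {}; under {} Y still reaches {H,M,R,S} ∋ H.
{M}: Y⊥H given {M} in G with Y→· removed — back-door holds.

Y→H: minimal back-door set {M}.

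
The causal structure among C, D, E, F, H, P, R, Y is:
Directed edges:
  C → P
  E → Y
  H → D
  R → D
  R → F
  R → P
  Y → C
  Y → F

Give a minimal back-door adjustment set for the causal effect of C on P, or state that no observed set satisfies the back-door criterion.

desc(C)\{C}={P}; candidates ⊆ {D,E,F,H,R,Y}.
∅: C⊥P given ∅ in G with C→· removed — back-door holds.

C→P: minimal back-door set ∅.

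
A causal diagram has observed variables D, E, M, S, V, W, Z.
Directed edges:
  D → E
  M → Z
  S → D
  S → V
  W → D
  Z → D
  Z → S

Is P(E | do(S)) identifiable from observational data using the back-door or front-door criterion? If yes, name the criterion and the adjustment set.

P(E|do(S)): backdoor, adjust for {Z}.

desc(S)\{S}={D,E,V}; candidates ⊆ {M,W,Z}.
size 0: {}; under {} S still reaches {D,E,M,Z} ∋ E.
{Z}: S⊥E given {Z} in G with S→· removed — back-door holds.
P(E|do(S)) = Σ_{Z} P(E|S,Z)·P(Z).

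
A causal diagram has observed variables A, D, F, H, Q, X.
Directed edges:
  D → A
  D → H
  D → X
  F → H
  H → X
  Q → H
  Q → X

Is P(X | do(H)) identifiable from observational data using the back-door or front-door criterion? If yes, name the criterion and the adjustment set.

desc(H)\{H}={X}; candidates ⊆ {A,D,F,Q}.
size 0: {}; under {} H still reaches {A,D,F,Q,X} ∋ X.
size 1: {A}, {D}, {F} …(+1); under {A} H still reaches {D,F,Q,X} ∋ X.
{D,Q}: H⊥X given {D,Q} in G with H→· removed — back-door holds.
P(X|do(H)) = Σ_{D,Q} P(X|H,D,Q)·P(D,Q).

P(X|do(H)): backdoor, adjust for {D, Q}.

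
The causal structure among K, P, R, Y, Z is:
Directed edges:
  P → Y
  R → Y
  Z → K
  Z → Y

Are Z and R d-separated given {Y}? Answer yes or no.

No — Z and R are d-connected given {Y}.

Bayes-Ball from Z | {Y} reaches {K,P,R}.
R ∈ reach(Z|{Y}) ⇒ Z ⊥̸ R | {Y}.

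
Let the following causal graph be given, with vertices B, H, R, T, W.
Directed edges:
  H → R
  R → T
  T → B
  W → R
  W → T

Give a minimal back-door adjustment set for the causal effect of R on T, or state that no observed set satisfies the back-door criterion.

desc(R)\{R}={B,T}; candidates ⊆ {H,W}.
size 0: {}; under {} R still reaches {B,H,T,W} ∋ T.
{W}: R⊥T given {W} in G with R→· removed — back-door holds.

R→T: minimal back-door set {W}.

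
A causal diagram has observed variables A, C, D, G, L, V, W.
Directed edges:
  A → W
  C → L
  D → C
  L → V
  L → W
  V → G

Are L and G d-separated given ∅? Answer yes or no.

Bayes-Ball from L | ∅ reaches {C,D,G,V,W}.
G ∈ reach(L|∅) ⇒ L ⊥̸ G | ∅.

No — L and G are d-connected given ∅.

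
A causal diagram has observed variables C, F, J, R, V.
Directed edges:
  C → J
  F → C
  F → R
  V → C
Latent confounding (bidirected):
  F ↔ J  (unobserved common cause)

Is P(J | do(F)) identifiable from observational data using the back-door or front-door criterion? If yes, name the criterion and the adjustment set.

desc(F)\{F}={C,J,R}; candidates ⊆ {V}.
F↔J: latent back-door arc(s) into F.
size 0: {}; under {} F still reaches {J} ∋ J.
size 1: {V}; under {V} F still reaches {J} ∋ J.
F↔J cannot be blocked by any observed set — no back-door set.
{C}: (i) intercepts every directed F→J path; (ii) no back-door F→{C}; (iii) {F} blocks every back-door {C}→J. Front-door holds.
P(J|do(F)) = Σ_{C} P(C|F) Σ_{F'} P(J|C,F')P(F').

P(J|do(F)): frontdoor, adjust for {C}.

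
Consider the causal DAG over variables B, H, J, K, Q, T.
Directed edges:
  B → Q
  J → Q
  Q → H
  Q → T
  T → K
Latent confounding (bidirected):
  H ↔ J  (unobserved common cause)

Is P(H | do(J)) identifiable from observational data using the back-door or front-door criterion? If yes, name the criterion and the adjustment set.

desc(J)\{J}={H,K,Q,T}; candidates ⊆ {B}.
J↔H: latent back-door arc(s) into J.
size 0: {}; under {} J still reaches {H} ∋ H.
size 1: {B}; under {B} J still reaches {H} ∋ H.
J↔H cannot be blocked by any observed set — no back-door set.
{Q}: (i) intercepts every directed J→H path; (ii) no back-door J→{Q}; (iii) {J} blocks every back-door {Q}→H. Front-door holds.
P(H|do(J)) = Σ_{Q} P(Q|J) Σ_{J'} P(H|Q,J')P(J').

P(H|do(J)): frontdoor, adjust for {Q}.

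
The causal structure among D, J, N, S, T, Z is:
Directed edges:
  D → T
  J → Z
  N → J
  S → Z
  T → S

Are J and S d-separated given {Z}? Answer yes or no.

Bayes-Ball from J | {Z} reaches {D,N,S,T}.
S ∈ reach(J|{Z}) ⇒ J ⊥̸ S | {Z}.

No — J and S are d-connected given {Z}.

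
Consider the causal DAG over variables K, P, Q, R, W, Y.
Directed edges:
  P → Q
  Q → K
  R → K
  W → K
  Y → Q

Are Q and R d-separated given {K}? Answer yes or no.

Bayes-Ball from Q | {K} reaches {P,R,W,Y}.
R ∈ reach(Q|{K}) ⇒ Q ⊥̸ R | {K}.

No — Q and R are d-connected given {K}.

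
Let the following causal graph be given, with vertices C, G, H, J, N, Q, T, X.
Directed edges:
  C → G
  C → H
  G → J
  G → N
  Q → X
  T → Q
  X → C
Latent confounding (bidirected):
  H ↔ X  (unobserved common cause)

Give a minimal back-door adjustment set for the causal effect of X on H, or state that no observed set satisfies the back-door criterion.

desc(X)\{X}={C,G,H,J,N}; candidates ⊆ {Q,T}.
X↔H: latent back-door arc(s) into X.
size 0: {}; under {} X still reaches {H,Q,T} ∋ H.
size 1: {Q}, {T}; under {Q} X still reaches {H} ∋ H.
size 2: {Q,T}; under {Q,T} X still reaches {H} ∋ H.
X↔H cannot be blocked by any observed set — no back-door set.

X→H: no observed back-door set.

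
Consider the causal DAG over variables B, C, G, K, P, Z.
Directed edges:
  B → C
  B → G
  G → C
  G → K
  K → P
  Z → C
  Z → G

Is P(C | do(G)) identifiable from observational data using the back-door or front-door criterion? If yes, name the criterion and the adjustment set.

desc(G)\{G}={C,K,P}; candidates ⊆ {B,Z}.
size 0: {}; under {} G still reaches {B,C,Z} ∋ C.
size 1: {B}, {Z}; under {B} G still reaches {C,Z} ∋ C.
{B,Z}: G⊥C given {B,Z} in G with G→· removed — back-door holds.
P(C|do(G)) = Σ_{B,Z} P(C|G,B,Z)·P(B,Z).

P(C|do(G)): backdoor, adjust for {B, Z}.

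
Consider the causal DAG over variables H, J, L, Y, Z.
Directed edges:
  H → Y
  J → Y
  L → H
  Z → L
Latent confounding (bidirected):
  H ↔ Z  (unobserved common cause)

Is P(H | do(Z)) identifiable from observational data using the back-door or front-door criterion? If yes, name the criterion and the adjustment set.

P(H|do(Z)): frontdoor, adjust for {L}.

desc(Z)\{Z}={H,L,Y}; candidates ⊆ {J}.
Z↔H: latent back-door arc(s) into Z.
size 0: {}; under {} Z still reaches {H,Y} ∋ H.
size 1: {J}; under {J} Z still reaches {H,Y} ∋ H.
Z↔H cannot be blocked by any observed set — no back-door set.
{L}: (i) intercepts every directed Z→H path; (ii) no back-door Z→{L}; (iii) {Z} blocks every back-door {L}→H. Front-door holds.
P(H|do(Z)) = Σ_{L} P(L|Z) Σ_{Z'} P(H|L,Z')P(Z').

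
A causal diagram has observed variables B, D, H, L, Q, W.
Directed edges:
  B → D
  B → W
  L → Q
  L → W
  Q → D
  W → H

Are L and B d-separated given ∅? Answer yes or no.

Yes — L ⊥ B | ∅.

Bayes-Ball from L | ∅ reaches {D,H,Q,W}.
B ∉ reach(L|∅) ⇒ L ⊥ B | ∅.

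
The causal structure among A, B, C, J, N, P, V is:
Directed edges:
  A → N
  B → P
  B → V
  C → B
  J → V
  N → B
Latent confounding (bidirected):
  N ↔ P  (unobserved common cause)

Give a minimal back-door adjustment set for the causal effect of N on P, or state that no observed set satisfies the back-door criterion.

N→P: no observed back-door set.

desc(N)\{N}={B,P,V}; candidates ⊆ {A,C,J}.
N↔P: latent back-door arc(s) into N.
size 0: {}; under {} N still reaches {A,P} ∋ P.
size 1: {A}, {C}, {J}; under {A} N still reaches {P} ∋ P.
size 2: {A,C}, {A,J}, {C,J}; under {A,C} N still reaches {P} ∋ P.
N↔P cannot be blocked by any observed set — no back-door set.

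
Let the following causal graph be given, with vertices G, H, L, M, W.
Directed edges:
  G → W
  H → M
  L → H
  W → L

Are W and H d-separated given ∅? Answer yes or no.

Bayes-Ball from W | ∅ reaches {G,H,L,M}.
H ∈ reach(W|∅) ⇒ W ⊥̸ H | ∅.

No — W and H are d-connected given ∅.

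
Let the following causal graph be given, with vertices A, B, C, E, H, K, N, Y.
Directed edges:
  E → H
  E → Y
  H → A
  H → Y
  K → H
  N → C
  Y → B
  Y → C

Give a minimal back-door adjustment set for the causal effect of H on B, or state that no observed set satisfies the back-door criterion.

H→B: minimal back-door set {E}.

desc(H)\{H}={A,B,C,Y}; candidates ⊆ {E,K,N}.
size 0: {}; under {} H still reaches {B,C,E,K,Y} ∋ B.
{E}: H⊥B given {E} in G with H→· removed — back-door holds.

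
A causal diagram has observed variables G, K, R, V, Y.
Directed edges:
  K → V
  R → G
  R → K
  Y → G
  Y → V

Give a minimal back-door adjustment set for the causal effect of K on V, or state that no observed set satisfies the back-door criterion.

desc(K)\{K}={V}; candidates ⊆ {G,R,Y}.
∅: K⊥V given ∅ in G with K→· removed — back-door holds.

K→V: minimal back-door set ∅.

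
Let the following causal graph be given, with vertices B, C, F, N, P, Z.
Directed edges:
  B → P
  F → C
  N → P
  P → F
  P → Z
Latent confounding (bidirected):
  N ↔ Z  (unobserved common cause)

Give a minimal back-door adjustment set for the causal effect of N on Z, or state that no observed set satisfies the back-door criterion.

desc(N)\{N}={C,F,P,Z}; candidates ⊆ {B}.
N↔Z: latent back-door arc(s) into N.
size 0: {}; under {} N still reaches {Z} ∋ Z.
size 1: {B}; under {B} N still reaches {Z} ∋ Z.
N↔Z cannot be blocked by any observed set — no back-door set.

N→Z: no observed back-door set.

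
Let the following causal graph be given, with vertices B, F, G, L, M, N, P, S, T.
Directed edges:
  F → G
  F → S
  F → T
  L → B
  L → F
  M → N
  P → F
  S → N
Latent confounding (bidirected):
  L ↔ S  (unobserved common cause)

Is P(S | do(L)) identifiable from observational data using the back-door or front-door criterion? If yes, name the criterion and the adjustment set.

P(S|do(L)): frontdoor, adjust for {F}.

desc(L)\{L}={B,F,G,N,S,T}; candidates ⊆ {M,P}.
L↔S: latent back-door arc(s) into L.
size 0: {}; under {} L still reaches {N,S} ∋ S.
size 1: {M}, {P}; under {M} L still reaches {N,S} ∋ S.
size 2: {M,P}; under {M,P} L still reaches {N,S} ∋ S.
L↔S cannot be blocked by any observed set — no back-door set.
{F}: (i) intercepts every directed L→S path; (ii) no back-door L→{F}; (iii) {L} blocks every back-door {F}→S. Front-door holds.
P(S|do(L)) = Σ_{F} P(F|L) Σ_{L'} P(S|F,L')P(L').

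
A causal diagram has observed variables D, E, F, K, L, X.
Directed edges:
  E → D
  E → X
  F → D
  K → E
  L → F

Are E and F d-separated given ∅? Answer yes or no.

Bayes-Ball from E | ∅ reaches {D,K,X}.
F ∉ reach(E|∅) ⇒ E ⊥ F | ∅.

Yes — E ⊥ F | ∅.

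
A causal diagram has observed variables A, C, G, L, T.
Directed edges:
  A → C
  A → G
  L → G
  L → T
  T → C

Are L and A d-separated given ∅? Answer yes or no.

Bayes-Ball from L | ∅ reaches {C,G,T}.
A ∉ reach(L|∅) ⇒ L ⊥ A | ∅.

Yes — L ⊥ A | ∅.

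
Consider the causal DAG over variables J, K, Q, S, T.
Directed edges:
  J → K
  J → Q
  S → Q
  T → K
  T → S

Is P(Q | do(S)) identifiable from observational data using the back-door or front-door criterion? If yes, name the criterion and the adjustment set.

desc(S)\{S}={Q}; candidates ⊆ {J,K,T}.
∅: S⊥Q given ∅ in G with S→· removed — back-door holds.
P(Q|do(S)) = P(Q|S) — no adjustment needed.

P(Q|do(S)): backdoor, adjust for ∅.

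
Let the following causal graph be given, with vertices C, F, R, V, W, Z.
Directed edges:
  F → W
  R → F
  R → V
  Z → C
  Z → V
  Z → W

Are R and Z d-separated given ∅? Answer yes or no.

Bayes-Ball from R | ∅ reaches {F,V,W}.
Z ∉ reach(R|∅) ⇒ R ⊥ Z | ∅.

Yes — R ⊥ Z | ∅.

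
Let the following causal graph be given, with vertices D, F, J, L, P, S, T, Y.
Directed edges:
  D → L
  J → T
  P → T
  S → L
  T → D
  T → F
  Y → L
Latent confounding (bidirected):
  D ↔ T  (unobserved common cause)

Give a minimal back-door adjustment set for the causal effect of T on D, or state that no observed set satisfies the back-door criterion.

T→D: no observed back-door set.

desc(T)\{T}={D,F,L}; candidates ⊆ {J,P,S,Y}.
T↔D: latent back-door arc(s) into T.
size 0: {}; under {} T still reaches {D,J,L,P} ∋ D.
size 1: {J}, {P}, {S} …(+1); under {J} T still reaches {D,L,P} ∋ D.
size 2: {J,P}, {J,S}, {J,Y} …(+3); under {J,P} T still reaches {D,L} ∋ D.
T↔D cannot be blocked by any observed set — no back-door set.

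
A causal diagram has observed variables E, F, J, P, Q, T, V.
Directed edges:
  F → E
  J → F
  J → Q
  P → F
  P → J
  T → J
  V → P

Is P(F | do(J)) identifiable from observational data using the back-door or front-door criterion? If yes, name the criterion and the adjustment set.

desc(J)\{J}={E,F,Q}; candidates ⊆ {P,T,V}.
size 0: {}; under {} J still reaches {E,F,P,T,V} ∋ F.
{P}: J⊥F given {P} in G with J→· removed — back-door holds.
P(F|do(J)) = Σ_{P} P(F|J,P)·P(P).

P(F|do(J)): backdoor, adjust for {P}.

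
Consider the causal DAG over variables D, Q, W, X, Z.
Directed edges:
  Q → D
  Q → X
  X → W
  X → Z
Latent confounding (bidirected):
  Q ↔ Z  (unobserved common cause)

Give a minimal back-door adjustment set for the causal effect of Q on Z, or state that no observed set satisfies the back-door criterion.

desc(Q)\{Q}={D,W,X,Z}; candidates ⊆ {—}.
Q↔Z: latent back-door arc(s) into Q.
size 0: {}; under {} Q still reaches {Z} ∋ Z.
Q↔Z cannot be blocked by any observed set — no back-door set.

Q→Z: no observed back-door set.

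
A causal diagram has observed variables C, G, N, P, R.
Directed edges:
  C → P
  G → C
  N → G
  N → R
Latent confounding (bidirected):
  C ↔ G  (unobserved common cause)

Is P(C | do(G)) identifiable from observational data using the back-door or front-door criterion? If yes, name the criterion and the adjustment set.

desc(G)\{G}={C,P}; candidates ⊆ {N,R}.
G↔C: latent back-door arc(s) into G.
size 0: {}; under {} G still reaches {C,N,P,R} ∋ C.
size 1: {N}, {R}; under {N} G still reaches {C,P} ∋ C.
size 2: {N,R}; under {N,R} G still reaches {C,P} ∋ C.
G↔C cannot be blocked by any observed set — no back-door set.
No mediator lies on a directed G→…→C path.
Neither criterion identifies P(C|do(G)) in this graph.

P(C|do(G)): not identifiable (no BD/FD set).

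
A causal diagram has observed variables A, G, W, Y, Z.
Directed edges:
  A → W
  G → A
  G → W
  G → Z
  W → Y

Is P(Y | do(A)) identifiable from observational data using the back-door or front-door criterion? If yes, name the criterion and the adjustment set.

desc(A)\{A}={W,Y}; candidates ⊆ {G,Z}.
size 0: {}; under {} A still reaches {G,W,Y,Z} ∋ Y.
{G}: A⊥Y given {G} in G with A→· removed — back-door holds.
P(Y|do(A)) = Σ_{G} P(Y|A,G)·P(G).

P(Y|do(A)): backdoor, adjust for {G}.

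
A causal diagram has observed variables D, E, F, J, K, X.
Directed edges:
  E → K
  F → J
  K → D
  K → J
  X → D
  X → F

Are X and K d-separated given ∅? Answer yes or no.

Yes — X ⊥ K | ∅.

Bayes-Ball from X | ∅ reaches {D,F,J}.
K ∉ reach(X|∅) ⇒ X ⊥ K | ∅.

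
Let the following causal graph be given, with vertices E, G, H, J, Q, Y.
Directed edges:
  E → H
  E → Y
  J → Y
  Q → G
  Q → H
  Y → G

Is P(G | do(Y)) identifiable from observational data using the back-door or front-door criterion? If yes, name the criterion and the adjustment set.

P(G|do(Y)): backdoor, adjust for ∅.

desc(Y)\{Y}={G}; candidates ⊆ {E,H,J,Q}.
∅: Y⊥G given ∅ in G with Y→· removed — back-door holds.
P(G|do(Y)) = P(G|Y) — no adjustment needed.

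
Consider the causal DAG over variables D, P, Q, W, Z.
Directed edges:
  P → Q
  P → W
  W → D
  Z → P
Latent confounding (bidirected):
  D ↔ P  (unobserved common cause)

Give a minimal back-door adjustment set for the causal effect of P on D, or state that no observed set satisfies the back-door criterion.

desc(P)\{P}={D,Q,W}; candidates ⊆ {Z}.
P↔D: latent back-door arc(s) into P.
size 0: {}; under {} P still reaches {D,Z} ∋ D.
size 1: {Z}; under {Z} P still reaches {D} ∋ D.
P↔D cannot be blocked by any observed set — no back-door set.

P→D: no observed back-door set.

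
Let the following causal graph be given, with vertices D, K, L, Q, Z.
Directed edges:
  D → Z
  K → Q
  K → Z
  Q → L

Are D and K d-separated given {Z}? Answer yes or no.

Bayes-Ball from D | {Z} reaches {K,L,Q}.
K ∈ reach(D|{Z}) ⇒ D ⊥̸ K | {Z}.

No — D and K are d-connected given {Z}.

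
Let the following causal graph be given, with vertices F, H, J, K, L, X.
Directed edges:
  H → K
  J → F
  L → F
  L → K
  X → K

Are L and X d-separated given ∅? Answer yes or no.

Yes — L ⊥ X | ∅.

Bayes-Ball from L | ∅ reaches {F,K}.
X ∉ reach(L|∅) ⇒ L ⊥ X | ∅.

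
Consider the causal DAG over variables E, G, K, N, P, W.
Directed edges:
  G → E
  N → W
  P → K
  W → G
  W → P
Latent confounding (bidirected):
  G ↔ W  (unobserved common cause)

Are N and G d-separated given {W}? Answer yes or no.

Bayes-Ball from N | {W} reaches {E,G}.
G ∈ reach(N|{W}) ⇒ N ⊥̸ G | {W}.

No — N and G are d-connected given {W}.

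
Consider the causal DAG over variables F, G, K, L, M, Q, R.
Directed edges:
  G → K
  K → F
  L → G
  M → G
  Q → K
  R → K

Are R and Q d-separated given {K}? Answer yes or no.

No — R and Q are d-connected given {K}.

Bayes-Ball from R | {K} reaches {G,L,M,Q}.
Q ∈ reach(R|{K}) ⇒ R ⊥̸ Q | {K}.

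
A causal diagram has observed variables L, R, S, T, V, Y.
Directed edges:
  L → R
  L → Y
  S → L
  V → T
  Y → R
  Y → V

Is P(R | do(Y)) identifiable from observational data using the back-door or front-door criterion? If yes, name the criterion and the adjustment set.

desc(Y)\{Y}={R,T,V}; candidates ⊆ {L,S}.
size 0: {}; under {} Y still reaches {L,R,S} ∋ R.
{L}: Y⊥R given {L} in G with Y→· removed — back-door holds.
P(R|do(Y)) = Σ_{L} P(R|Y,L)·P(L).

P(R|do(Y)): backdoor, adjust for {L}.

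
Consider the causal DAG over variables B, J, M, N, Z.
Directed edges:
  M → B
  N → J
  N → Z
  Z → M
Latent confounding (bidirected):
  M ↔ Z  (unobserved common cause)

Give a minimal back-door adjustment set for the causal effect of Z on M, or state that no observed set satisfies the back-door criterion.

Z→M: no observed back-door set.

desc(Z)\{Z}={B,M}; candidates ⊆ {J,N}.
Z↔M: latent back-door arc(s) into Z.
size 0: {}; under {} Z still reaches {B,J,M,N} ∋ M.
size 1: {J}, {N}; under {J} Z still reaches {B,M,N} ∋ M.
size 2: {J,N}; under {J,N} Z still reaches {B,M} ∋ M.
Z↔M cannot be blocked by any observed set — no back-door set.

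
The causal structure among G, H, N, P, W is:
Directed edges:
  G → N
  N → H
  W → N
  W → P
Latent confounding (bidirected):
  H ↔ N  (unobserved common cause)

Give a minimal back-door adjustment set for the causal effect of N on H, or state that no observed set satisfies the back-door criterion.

desc(N)\{N}={H}; candidates ⊆ {G,P,W}.
N↔H: latent back-door arc(s) into N.
size 0: {}; under {} N still reaches {G,H,P,W} ∋ H.
size 1: {G}, {P}, {W}; under {G} N still reaches {H,P,W} ∋ H.
size 2: {G,P}, {G,W}, {P,W}; under {G,P} N still reaches {H,W} ∋ H.
N↔H cannot be blocked by any observed set — no back-door set.

N→H: no observed back-door set.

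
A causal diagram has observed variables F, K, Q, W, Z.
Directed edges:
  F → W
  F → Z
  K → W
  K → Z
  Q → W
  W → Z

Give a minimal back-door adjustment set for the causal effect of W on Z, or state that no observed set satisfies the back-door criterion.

W→Z: minimal back-door set {F, K}.

desc(W)\{W}={Z}; candidates ⊆ {F,K,Q}.
size 0: {}; under {} W still reaches {F,K,Q,Z} ∋ Z.
size 1: {F}, {K}, {Q}; under {F} W still reaches {K,Q,Z} ∋ Z.
{F,K}: W⊥Z given {F,K} in G with W→· removed — back-door holds.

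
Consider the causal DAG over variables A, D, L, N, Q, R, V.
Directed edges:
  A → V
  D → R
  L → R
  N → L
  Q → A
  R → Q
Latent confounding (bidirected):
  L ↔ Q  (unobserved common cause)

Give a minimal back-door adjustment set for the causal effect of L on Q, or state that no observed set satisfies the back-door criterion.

L→Q: no observed back-door set.

desc(L)\{L}={A,Q,R,V}; candidates ⊆ {D,N}.
L↔Q: latent back-door arc(s) into L.
size 0: {}; under {} L still reaches {A,N,Q,V} ∋ Q.
size 1: {D}, {N}; under {D} L still reaches {A,N,Q,V} ∋ Q.
size 2: {D,N}; under {D,N} L still reaches {A,Q,V} ∋ Q.
L↔Q cannot be blocked by any observed set — no back-door set.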